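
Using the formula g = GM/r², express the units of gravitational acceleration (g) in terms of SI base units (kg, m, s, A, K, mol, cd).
Units of each symbol in g = GM/r²:
  G (gravitational constant): m³/(kg·s²)
  M (mass): kg
  r (distance): m  → to the power 2 in the denominator, contributes 1/m²

Multiplying the contributions: [m³/(kg·s²)] · [kg] · [1/m²]
Adding exponents of each base unit: m: 1, s: -2
SI base units of gravitational acceleration: m/s²

Answer: m/s²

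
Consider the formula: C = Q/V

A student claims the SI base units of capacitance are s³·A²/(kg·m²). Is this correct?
Units of each symbol in C = Q/V:
  Q (charge, in coulombs): s·A
  V (voltage, in volts): kg·m²/(s³·A)  → in the denominator, contributes s³·A/(kg·m²)

Multiplying the contributions: [s·A] · [s³·A/(kg·m²)]
Adding exponents of each base unit: kg: -1, m: -2, s: 4, A: 2
SI base units of capacitance: s⁴·A²/(kg·m²)

The claimed units s³·A²/(kg·m²) (exponents kg: -1, m: -2, s: 3, A: 2) do not match the derived units s⁴·A²/(kg·m²) (exponents kg: -1, m: -2, s: 4, A: 2), so the claim is incorrect.

Answer: No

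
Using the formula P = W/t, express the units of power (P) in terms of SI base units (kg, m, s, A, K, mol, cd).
Units of each symbol in P = W/t:
  W (work): kg·m²/s²
  t (time): s  → in the denominator, contributes 1/s

Multiplying the contributions: [kg·m²/s²] · [1/s]
Adding exponents of each base unit: kg: 1, m: 2, s: -3
SI base units of power: kg·m²/s³

Answer: kg·m²/s³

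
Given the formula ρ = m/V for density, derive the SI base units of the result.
Units of each symbol in ρ = m/V:
  m (mass): kg
  V (volume): m³  → in the denominator, contributes 1/m³

Multiplying the contributions: [kg] · [1/m³]
Adding exponents of each base unit: kg: 1, m: -3
SI base units of density: kg/m³

Answer: kg/m³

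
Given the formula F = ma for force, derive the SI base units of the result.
Units of each symbol in F = ma:
  m (mass): kg
  a (acceleration): m/s²

Multiplying the contributions: [kg] · [m/s²]
Adding exponents of each base unit: kg: 1, m: 1, s: -2
SI base units of force: kg·m/s²

Answer: kg·m/s²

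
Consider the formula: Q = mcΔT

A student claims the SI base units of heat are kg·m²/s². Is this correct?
Units of each symbol in Q = mcΔT:
  m (mass): kg
  c (specific heat capacity, in J/(kg·K)): m²/(s²·K)
  ΔT (temperature change): K

Multiplying the contributions: [kg] · [m²/(s²·K)] · [K]
Adding exponents of each base unit: kg: 1, m: 2, s: -2
SI base units of heat: kg·m²/s²

The claimed units kg·m²/s² match the derived units, so the claim is correct.

Answer: Yes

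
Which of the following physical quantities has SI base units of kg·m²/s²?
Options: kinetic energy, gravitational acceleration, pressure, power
Checking the SI base units of each option:
  kinetic energy (E = ½mv²): kg·m²/s²  ✓ matches
  gravitational acceleration (g = GM/r²): m/s²  ✗
  pressure (P = F/A): kg/(m·s²)  ✗
  power (P = W/t): kg·m²/s³  ✗

Only kinetic energy has units kg·m²/s².

Answer: kinetic energy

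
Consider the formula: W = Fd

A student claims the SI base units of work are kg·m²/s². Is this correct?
Units of each symbol in W = Fd:
  F (force): kg·m/s²
  d (displacement): m

Multiplying the contributions: [kg·m/s²] · [m]
Adding exponents of each base unit: kg: 1, m: 2, s: -2
SI base units of work: kg·m²/s²

The claimed units kg·m²/s² match the derived units, so the claim is correct.

Answer: Yes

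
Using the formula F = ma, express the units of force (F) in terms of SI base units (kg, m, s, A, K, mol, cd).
Units of each symbol in F = ma:
  m (mass): kg
  a (acceleration): m/s²

Multiplying the contributions: [kg] · [m/s²]
Adding exponents of each base unit: kg: 1, m: 1, s: -2
SI base units of force: kg·m/s²

Answer: kg·m/s²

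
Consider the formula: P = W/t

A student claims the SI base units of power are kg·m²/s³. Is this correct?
Units of each symbol in P = W/t:
  W (work): kg·m²/s²
  t (time): s  → in the denominator, contributes 1/s

Multiplying the contributions: [kg·m²/s²] · [1/s]
Adding exponents of each base unit: kg: 1, m: 2, s: -3
SI base units of power: kg·m²/s³

The claimed units kg·m²/s³ match the derived units, so the claim is correct.

Answer: Yes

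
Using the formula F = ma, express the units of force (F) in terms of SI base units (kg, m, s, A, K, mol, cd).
Units of each symbol in F = ma:
  m (mass): kg
  a (acceleration): m/s²

Multiplying the contributions: [kg] · [m/s²]
Adding exponents of each base unit: kg: 1, m: 1, s: -2
SI base units of force: kg·m/s²

Answer: kg·m/s²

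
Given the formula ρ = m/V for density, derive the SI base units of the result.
Units of each symbol in ρ = m/V:
  m (mass): kg
  V (volume): m³  → in the denominator, contributes 1/m³

Multiplying the contributions: [kg] · [1/m³]
Adding exponents of each base unit: kg: 1, m: -3
SI base units of density: kg/m³

Answer: kg/m³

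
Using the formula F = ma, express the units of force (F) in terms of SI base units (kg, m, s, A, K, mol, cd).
Units of each symbol in F = ma:
  m (mass): kg
  a (acceleration): m/s²

Multiplying the contributions: [kg] · [m/s²]
Adding exponents of each base unit: kg: 1, m: 1, s: -2
SI base units of force: kg·m/s²

Answer: kg·m/s²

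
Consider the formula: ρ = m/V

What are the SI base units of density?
Units of each symbol in ρ = m/V:
  m (mass): kg
  V (volume): m³  → in the denominator, contributes 1/m³

Multiplying the contributions: [kg] · [1/m³]
Adding exponents of each base unit: kg: 1, m: -3
SI base units of density: kg/m³

Answer: kg/m³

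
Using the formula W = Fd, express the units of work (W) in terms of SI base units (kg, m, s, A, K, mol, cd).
Units of each symbol in W = Fd:
  F (force): kg·m/s²
  d (displacement): m

Multiplying the contributions: [kg·m/s²] · [m]
Adding exponents of each base unit: kg: 1, m: 2, s: -2
SI base units of work: kg·m²/s²

Answer: kg·m²/s²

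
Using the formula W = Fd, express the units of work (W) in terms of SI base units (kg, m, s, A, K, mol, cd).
Units of each symbol in W = Fd:
  F (force): kg·m/s²
  d (displacement): m

Multiplying the contributions: [kg·m/s²] · [m]
Adding exponents of each base unit: kg: 1, m: 2, s: -2
SI base units of work: kg·m²/s²

Answer: kg·m²/s²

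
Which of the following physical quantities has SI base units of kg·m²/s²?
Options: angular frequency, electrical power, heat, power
Checking the SI base units of each option:
  angular frequency (ω = 2πf): 1/s  ✗
  electrical power (P = IV): kg·m²/s³  ✗
  heat (Q = mcΔT): kg·m²/s²  ✓ matches
  power (P = W/t): kg·m²/s³  ✗

Only heat has units kg·m²/s².

Answer: heat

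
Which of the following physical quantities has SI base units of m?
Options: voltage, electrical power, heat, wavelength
Checking the SI base units of each option:
  voltage (V = IR): kg·m²/(s³·A)  ✗
  electrical power (P = IV): kg·m²/s³  ✗
  heat (Q = mcΔT): kg·m²/s²  ✗
  wavelength (λ = v/f): m  ✓ matches

Only wavelength has units m.

Answer: wavelength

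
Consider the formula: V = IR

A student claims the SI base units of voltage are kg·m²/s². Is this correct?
Units of each symbol in V = IR:
  I (current): A
  R (resistance, in ohms): kg·m²/(s³·A²)

Multiplying the contributions: [A] · [kg·m²/(s³·A²)]
Adding exponents of each base unit: kg: 1, m: 2, s: -3, A: -1
SI base units of voltage: kg·m²/(s³·A)

The claimed units kg·m²/s² (exponents kg: 1, m: 2, s: -2) do not match the derived units kg·m²/(s³·A) (exponents kg: 1, m: 2, s: -3, A: -1), so the claim is incorrect.

Answer: No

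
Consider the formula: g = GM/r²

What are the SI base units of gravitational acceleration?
Units of each symbol in g = GM/r²:
  G (gravitational constant): m³/(kg·s²)
  M (mass): kg
  r (distance): m  → to the power 2 in the denominator, contributes 1/m²

Multiplying the contributions: [m³/(kg·s²)] · [kg] · [1/m²]
Adding exponents of each base unit: m: 1, s: -2
SI base units of gravitational acceleration: m/s²

Answer: m/s²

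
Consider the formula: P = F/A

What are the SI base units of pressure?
Units of each symbol in P = F/A:
  F (force): kg·m/s²
  A (area): m²  → in the denominator, contributes 1/m²

Multiplying the contributions: [kg·m/s²] · [1/m²]
Adding exponents of each base unit: kg: 1, m: -1, s: -2
SI base units of pressure: kg/(m·s²)

Answer: kg/(m·s²)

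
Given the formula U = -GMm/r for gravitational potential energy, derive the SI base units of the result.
Units of each symbol in U = -GMm/r:
  G (gravitational constant): m³/(kg·s²)
  M (mass): kg
  m (mass): kg
  r (distance): m  → in the denominator, contributes 1/m
  The minus sign does not affect the units.

Multiplying the contributions: [m³/(kg·s²)] · [kg] · [kg] · [1/m]
Adding exponents of each base unit: kg: 1, m: 2, s: -2
SI base units of gravitational potential energy: kg·m²/s²

Answer: kg·m²/s²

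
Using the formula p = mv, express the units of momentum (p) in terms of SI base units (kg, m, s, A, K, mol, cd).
Units of each symbol in p = mv:
  m (mass): kg
  v (velocity): m/s

Multiplying the contributions: [kg] · [m/s]
Adding exponents of each base unit: kg: 1, m: 1, s: -1
SI base units of momentum: kg·m/s

Answer: kg·m/s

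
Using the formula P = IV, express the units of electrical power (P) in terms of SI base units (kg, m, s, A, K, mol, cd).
Units of each symbol in P = IV:
  I (current): A
  V (voltage, in volts): kg·m²/(s³·A)

Multiplying the contributions: [A] · [kg·m²/(s³·A)]
Adding exponents of each base unit: kg: 1, m: 2, s: -3
SI base units of electrical power: kg·m²/s³

Answer: kg·m²/s³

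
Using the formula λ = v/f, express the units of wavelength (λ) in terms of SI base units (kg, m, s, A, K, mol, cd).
Units of each symbol in λ = v/f:
  v (wave speed): m/s
  f (frequency): 1/s  → in the denominator, contributes s

Multiplying the contributions: [m/s] · [s]
Adding exponents of each base unit: m: 1
SI base units of wavelength: m

Answer: m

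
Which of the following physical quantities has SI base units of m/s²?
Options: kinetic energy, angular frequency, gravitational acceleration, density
Checking the SI base units of each option:
  kinetic energy (E = ½mv²): kg·m²/s²  ✗
  angular frequency (ω = 2πf): 1/s  ✗
  gravitational acceleration (g = GM/r²): m/s²  ✓ matches
  density (ρ = m/V): kg/m³  ✗

Only gravitational acceleration has units m/s².

Answer: gravitational acceleration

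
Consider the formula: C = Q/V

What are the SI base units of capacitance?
Units of each symbol in C = Q/V:
  Q (charge, in coulombs): s·A
  V (voltage, in volts): kg·m²/(s³·A)  → in the denominator, contributes s³·A/(kg·m²)

Multiplying the contributions: [s·A] · [s³·A/(kg·m²)]
Adding exponents of each base unit: kg: -1, m: -2, s: 4, A: 2
SI base units of capacitance: s⁴·A²/(kg·m²)

Answer: s⁴·A²/(kg·m²)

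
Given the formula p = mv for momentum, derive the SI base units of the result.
Units of each symbol in p = mv:
  m (mass): kg
  v (velocity): m/s

Multiplying the contributions: [kg] · [m/s]
Adding exponents of each base unit: kg: 1, m: 1, s: -1
SI base units of momentum: kg·m/s

Answer: kg·m/s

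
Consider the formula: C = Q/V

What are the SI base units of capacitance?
Units of each symbol in C = Q/V:
  Q (charge, in coulombs): s·A
  V (voltage, in volts): kg·m²/(s³·A)  → in the denominator, contributes s³·A/(kg·m²)

Multiplying the contributions: [s·A] · [s³·A/(kg·m²)]
Adding exponents of each base unit: kg: -1, m: -2, s: 4, A: 2
SI base units of capacitance: s⁴·A²/(kg·m²)

Answer: s⁴·A²/(kg·m²)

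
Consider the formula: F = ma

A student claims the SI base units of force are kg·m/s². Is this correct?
Units of each symbol in F = ma:
  m (mass): kg
  a (acceleration): m/s²

Multiplying the contributions: [kg] · [m/s²]
Adding exponents of each base unit: kg: 1, m: 1, s: -2
SI base units of force: kg·m/s²

The claimed units kg·m/s² match the derived units, so the claim is correct.

Answer: Yes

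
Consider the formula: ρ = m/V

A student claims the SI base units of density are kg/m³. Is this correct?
Units of each symbol in ρ = m/V:
  m (mass): kg
  V (volume): m³  → in the denominator, contributes 1/m³

Multiplying the contributions: [kg] · [1/m³]
Adding exponents of each base unit: kg: 1, m: -3
SI base units of density: kg/m³

The claimed units kg/m³ match the derived units, so the claim is correct.

Answer: Yes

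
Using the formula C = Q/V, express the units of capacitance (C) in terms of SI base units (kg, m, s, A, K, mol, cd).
Units of each symbol in C = Q/V:
  Q (charge, in coulombs): s·A
  V (voltage, in volts): kg·m²/(s³·A)  → in the denominator, contributes s³·A/(kg·m²)

Multiplying the contributions: [s·A] · [s³·A/(kg·m²)]
Adding exponents of each base unit: kg: -1, m: -2, s: 4, A: 2
SI base units of capacitance: s⁴·A²/(kg·m²)

Answer: s⁴·A²/(kg·m²)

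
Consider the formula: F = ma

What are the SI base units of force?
Units of each symbol in F = ma:
  m (mass): kg
  a (acceleration): m/s²

Multiplying the contributions: [kg] · [m/s²]
Adding exponents of each base unit: kg: 1, m: 1, s: -2
SI base units of force: kg·m/s²

Answer: kg·m/s²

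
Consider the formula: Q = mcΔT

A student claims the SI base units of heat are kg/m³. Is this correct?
Units of each symbol in Q = mcΔT:
  m (mass): kg
  c (specific heat capacity, in J/(kg·K)): m²/(s²·K)
  ΔT (temperature change): K

Multiplying the contributions: [kg] · [m²/(s²·K)] · [K]
Adding exponents of each base unit: kg: 1, m: 2, s: -2
SI base units of heat: kg·m²/s²

The claimed units kg/m³ (exponents kg: 1, m: -3) do not match the derived units kg·m²/s² (exponents kg: 1, m: 2, s: -2), so the claim is incorrect.

Answer: No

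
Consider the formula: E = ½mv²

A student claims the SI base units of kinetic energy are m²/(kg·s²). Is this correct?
Units of each symbol in E = ½mv²:
  m (mass): kg
  v (speed): m/s  → to the power 2, contributes m²/s²
  The factor ½ is dimensionless.

Multiplying the contributions: [kg] · [m²/s²]
Adding exponents of each base unit: kg: 1, m: 2, s: -2
SI base units of kinetic energy: kg·m²/s²

The claimed units m²/(kg·s²) (exponents kg: -1, m: 2, s: -2) do not match the derived units kg·m²/s² (exponents kg: 1, m: 2, s: -2), so the claim is incorrect.

Answer: No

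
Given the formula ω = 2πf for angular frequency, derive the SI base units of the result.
Units of each symbol in ω = 2πf:
  f (frequency): 1/s
  The factor 2π is dimensionless.

Multiplying the contributions: [1/s]
Adding exponents of each base unit: s: -1
SI base units of angular frequency: 1/s

Answer: 1/s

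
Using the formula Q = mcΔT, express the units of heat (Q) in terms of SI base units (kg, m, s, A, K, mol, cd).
Units of each symbol in Q = mcΔT:
  m (mass): kg
  c (specific heat capacity, in J/(kg·K)): m²/(s²·K)
  ΔT (temperature change): K

Multiplying the contributions: [kg] · [m²/(s²·K)] · [K]
Adding exponents of each base unit: kg: 1, m: 2, s: -2
SI base units of heat: kg·m²/s²

Answer: kg·m²/s²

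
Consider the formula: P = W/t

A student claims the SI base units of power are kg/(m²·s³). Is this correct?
Units of each symbol in P = W/t:
  W (work): kg·m²/s²
  t (time): s  → in the denominator, contributes 1/s

Multiplying the contributions: [kg·m²/s²] · [1/s]
Adding exponents of each base unit: kg: 1, m: 2, s: -3
SI base units of power: kg·m²/s³

The claimed units kg/(m²·s³) (exponents kg: 1, m: -2, s: -3) do not match the derived units kg·m²/s³ (exponents kg: 1, m: 2, s: -3), so the claim is incorrect.

Answer: No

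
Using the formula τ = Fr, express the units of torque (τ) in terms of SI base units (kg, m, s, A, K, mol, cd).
Units of each symbol in τ = Fr:
  F (force): kg·m/s²
  r (lever arm): m

Multiplying the contributions: [kg·m/s²] · [m]
Adding exponents of each base unit: kg: 1, m: 2, s: -2
SI base units of torque: kg·m²/s²

Answer: kg·m²/s²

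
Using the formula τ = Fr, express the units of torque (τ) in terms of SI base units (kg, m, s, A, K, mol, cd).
Units of each symbol in τ = Fr:
  F (force): kg·m/s²
  r (lever arm): m

Multiplying the contributions: [kg·m/s²] · [m]
Adding exponents of each base unit: kg: 1, m: 2, s: -2
SI base units of torque: kg·m²/s²

Answer: kg·m²/s²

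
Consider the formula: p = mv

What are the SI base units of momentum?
Units of each symbol in p = mv:
  m (mass): kg
  v (velocity): m/s

Multiplying the contributions: [kg] · [m/s]
Adding exponents of each base unit: kg: 1, m: 1, s: -1
SI base units of momentum: kg·m/s

Answer: kg·m/s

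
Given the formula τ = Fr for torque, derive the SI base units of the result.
Units of each symbol in τ = Fr:
  F (force): kg·m/s²
  r (lever arm): m

Multiplying the contributions: [kg·m/s²] · [m]
Adding exponents of each base unit: kg: 1, m: 2, s: -2
SI base units of torque: kg·m²/s²

Answer: kg·m²/s²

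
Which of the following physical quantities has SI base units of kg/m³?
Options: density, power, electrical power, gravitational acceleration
Checking the SI base units of each option:
  density (ρ = m/V): kg/m³  ✓ matches
  power (P = W/t): kg·m²/s³  ✗
  electrical power (P = IV): kg·m²/s³  ✗
  gravitational acceleration (g = GM/r²): m/s²  ✗

Only density has units kg/m³.

Answer: density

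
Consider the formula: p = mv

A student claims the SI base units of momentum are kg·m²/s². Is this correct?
Units of each symbol in p = mv:
  m (mass): kg
  v (velocity): m/s

Multiplying the contributions: [kg] · [m/s]
Adding exponents of each base unit: kg: 1, m: 1, s: -1
SI base units of momentum: kg·m/s

The claimed units kg·m²/s² (exponents kg: 1, m: 2, s: -2) do not match the derived units kg·m/s (exponents kg: 1, m: 1, s: -1), so the claim is incorrect.

Answer: No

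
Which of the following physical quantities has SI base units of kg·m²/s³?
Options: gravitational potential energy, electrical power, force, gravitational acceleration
Checking the SI base units of each option:
  gravitational potential energy (U = -GMm/r): kg·m²/s²  ✗
  electrical power (P = IV): kg·m²/s³  ✓ matches
  force (F = ma): kg·m/s²  ✗
  gravitational acceleration (g = GM/r²): m/s²  ✗

Only electrical power has units kg·m²/s³.

Answer: electrical power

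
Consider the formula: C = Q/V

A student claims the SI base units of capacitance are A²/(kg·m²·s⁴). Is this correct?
Units of each symbol in C = Q/V:
  Q (charge, in coulombs): s·A
  V (voltage, in volts): kg·m²/(s³·A)  → in the denominator, contributes s³·A/(kg·m²)

Multiplying the contributions: [s·A] · [s³·A/(kg·m²)]
Adding exponents of each base unit: kg: -1, m: -2, s: 4, A: 2
SI base units of capacitance: s⁴·A²/(kg·m²)

The claimed units A²/(kg·m²·s⁴) (exponents kg: -1, m: -2, s: -4, A: 2) do not match the derived units s⁴·A²/(kg·m²) (exponents kg: -1, m: -2, s: 4, A: 2), so the claim is incorrect.

Answer: No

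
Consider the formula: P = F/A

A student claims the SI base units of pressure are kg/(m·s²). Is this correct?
Units of each symbol in P = F/A:
  F (force): kg·m/s²
  A (area): m²  → in the denominator, contributes 1/m²

Multiplying the contributions: [kg·m/s²] · [1/m²]
Adding exponents of each base unit: kg: 1, m: -1, s: -2
SI base units of pressure: kg/(m·s²)

The claimed units kg/(m·s²) match the derived units, so the claim is correct.

Answer: Yes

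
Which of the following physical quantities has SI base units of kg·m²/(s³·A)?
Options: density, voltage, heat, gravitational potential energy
Checking the SI base units of each option:
  density (ρ = m/V): kg/m³  ✗
  voltage (V = IR): kg·m²/(s³·A)  ✓ matches
  heat (Q = mcΔT): kg·m²/s²  ✗
  gravitational potential energy (U = -GMm/r): kg·m²/s²  ✗

Only voltage has units kg·m²/(s³·A).

Answer: voltage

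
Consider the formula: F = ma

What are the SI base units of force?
Units of each symbol in F = ma:
  m (mass): kg
  a (acceleration): m/s²

Multiplying the contributions: [kg] · [m/s²]
Adding exponents of each base unit: kg: 1, m: 1, s: -2
SI base units of force: kg·m/s²

Answer: kg·m/s²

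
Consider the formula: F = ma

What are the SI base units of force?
Units of each symbol in F = ma:
  m (mass): kg
  a (acceleration): m/s²

Multiplying the contributions: [kg] · [m/s²]
Adding exponents of each base unit: kg: 1, m: 1, s: -2
SI base units of force: kg·m/s²

Answer: kg·m/s²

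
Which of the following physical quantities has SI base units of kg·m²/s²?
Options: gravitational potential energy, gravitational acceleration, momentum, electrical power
Checking the SI base units of each option:
  gravitational potential energy (U = -GMm/r): kg·m²/s²  ✓ matches
  gravitational acceleration (g = GM/r²): m/s²  ✗
  momentum (p = mv): kg·m/s  ✗
  electrical power (P = IV): kg·m²/s³  ✗

Only gravitational potential energy has units kg·m²/s².

Answer: gravitational potential energy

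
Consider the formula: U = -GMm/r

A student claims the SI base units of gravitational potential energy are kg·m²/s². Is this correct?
Units of each symbol in U = -GMm/r:
  G (gravitational constant): m³/(kg·s²)
  M (mass): kg
  m (mass): kg
  r (distance): m  → in the denominator, contributes 1/m
  The minus sign does not affect the units.

Multiplying the contributions: [m³/(kg·s²)] · [kg] · [kg] · [1/m]
Adding exponents of each base unit: kg: 1, m: 2, s: -2
SI base units of gravitational potential energy: kg·m²/s²

The claimed units kg·m²/s² match the derived units, so the claim is correct.

Answer: Yes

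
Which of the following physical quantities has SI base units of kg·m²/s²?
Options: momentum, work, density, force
Checking the SI base units of each option:
  momentum (p = mv): kg·m/s  ✗
  work (W = Fd): kg·m²/s²  ✓ matches
  density (ρ = m/V): kg/m³  ✗
  force (F = ma): kg·m/s²  ✗

Only work has units kg·m²/s².

Answer: work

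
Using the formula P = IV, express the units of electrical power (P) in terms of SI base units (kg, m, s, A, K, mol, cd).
Units of each symbol in P = IV:
  I (current): A
  V (voltage, in volts): kg·m²/(s³·A)

Multiplying the contributions: [A] · [kg·m²/(s³·A)]
Adding exponents of each base unit: kg: 1, m: 2, s: -3
SI base units of electrical power: kg·m²/s³

Answer: kg·m²/s³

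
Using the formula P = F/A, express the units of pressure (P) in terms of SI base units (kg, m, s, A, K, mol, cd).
Units of each symbol in P = F/A:
  F (force): kg·m/s²
  A (area): m²  → in the denominator, contributes 1/m²

Multiplying the contributions: [kg·m/s²] · [1/m²]
Adding exponents of each base unit: kg: 1, m: -1, s: -2
SI base units of pressure: kg/(m·s²)

Answer: kg/(m·s²)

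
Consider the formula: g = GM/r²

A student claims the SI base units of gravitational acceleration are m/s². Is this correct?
Units of each symbol in g = GM/r²:
  G (gravitational constant): m³/(kg·s²)
  M (mass): kg
  r (distance): m  → to the power 2 in the denominator, contributes 1/m²

Multiplying the contributions: [m³/(kg·s²)] · [kg] · [1/m²]
Adding exponents of each base unit: m: 1, s: -2
SI base units of gravitational acceleration: m/s²

The claimed units m/s² match the derived units, so the claim is correct.

Answer: Yes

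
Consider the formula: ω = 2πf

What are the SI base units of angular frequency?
Units of each symbol in ω = 2πf:
  f (frequency): 1/s
  The factor 2π is dimensionless.

Multiplying the contributions: [1/s]
Adding exponents of each base unit: s: -1
SI base units of angular frequency: 1/s

Answer: 1/s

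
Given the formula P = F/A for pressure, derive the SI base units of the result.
Units of each symbol in P = F/A:
  F (force): kg·m/s²
  A (area): m²  → in the denominator, contributes 1/m²

Multiplying the contributions: [kg·m/s²] · [1/m²]
Adding exponents of each base unit: kg: 1, m: -1, s: -2
SI base units of pressure: kg/(m·s²)

Answer: kg/(m·s²)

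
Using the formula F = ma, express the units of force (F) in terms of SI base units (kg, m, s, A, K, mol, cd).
Units of each symbol in F = ma:
  m (mass): kg
  a (acceleration): m/s²

Multiplying the contributions: [kg] · [m/s²]
Adding exponents of each base unit: kg: 1, m: 1, s: -2
SI base units of force: kg·m/s²

Answer: kg·m/s²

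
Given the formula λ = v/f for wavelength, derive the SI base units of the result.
Units of each symbol in λ = v/f:
  v (wave speed): m/s
  f (frequency): 1/s  → in the denominator, contributes s

Multiplying the contributions: [m/s] · [s]
Adding exponents of each base unit: m: 1
SI base units of wavelength: m

Answer: m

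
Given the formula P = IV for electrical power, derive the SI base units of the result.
Units of each symbol in P = IV:
  I (current): A
  V (voltage, in volts): kg·m²/(s³·A)

Multiplying the contributions: [A] · [kg·m²/(s³·A)]
Adding exponents of each base unit: kg: 1, m: 2, s: -3
SI base units of electrical power: kg·m²/s³

Answer: kg·m²/s³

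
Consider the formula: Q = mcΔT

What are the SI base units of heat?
Units of each symbol in Q = mcΔT:
  m (mass): kg
  c (specific heat capacity, in J/(kg·K)): m²/(s²·K)
  ΔT (temperature change): K

Multiplying the contributions: [kg] · [m²/(s²·K)] · [K]
Adding exponents of each base unit: kg: 1, m: 2, s: -2
SI base units of heat: kg·m²/s²

Answer: kg·m²/s²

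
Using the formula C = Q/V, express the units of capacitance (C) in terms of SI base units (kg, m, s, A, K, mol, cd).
Units of each symbol in C = Q/V:
  Q (charge, in coulombs): s·A
  V (voltage, in volts): kg·m²/(s³·A)  → in the denominator, contributes s³·A/(kg·m²)

Multiplying the contributions: [s·A] · [s³·A/(kg·m²)]
Adding exponents of each base unit: kg: -1, m: -2, s: 4, A: 2
SI base units of capacitance: s⁴·A²/(kg·m²)

Answer: s⁴·A²/(kg·m²)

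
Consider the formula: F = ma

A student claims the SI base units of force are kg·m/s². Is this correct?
Units of each symbol in F = ma:
  m (mass): kg
  a (acceleration): m/s²

Multiplying the contributions: [kg] · [m/s²]
Adding exponents of each base unit: kg: 1, m: 1, s: -2
SI base units of force: kg·m/s²

The claimed units kg·m/s² match the derived units, so the claim is correct.

Answer: Yes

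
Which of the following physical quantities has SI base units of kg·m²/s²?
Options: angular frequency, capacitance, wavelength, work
Checking the SI base units of each option:
  angular frequency (ω = 2πf): 1/s  ✗
  capacitance (C = Q/V): s⁴·A²/(kg·m²)  ✗
  wavelength (λ = v/f): m  ✗
  work (W = Fd): kg·m²/s²  ✓ matches

Only work has units kg·m²/s².

Answer: work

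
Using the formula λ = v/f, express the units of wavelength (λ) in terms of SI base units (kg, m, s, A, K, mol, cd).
Units of each symbol in λ = v/f:
  v (wave speed): m/s
  f (frequency): 1/s  → in the denominator, contributes s

Multiplying the contributions: [m/s] · [s]
Adding exponents of each base unit: m: 1
SI base units of wavelength: m

Answer: m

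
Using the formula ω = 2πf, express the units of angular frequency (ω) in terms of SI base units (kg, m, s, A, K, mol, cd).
Units of each symbol in ω = 2πf:
  f (frequency): 1/s
  The factor 2π is dimensionless.

Multiplying the contributions: [1/s]
Adding exponents of each base unit: s: -1
SI base units of angular frequency: 1/s

Answer: 1/s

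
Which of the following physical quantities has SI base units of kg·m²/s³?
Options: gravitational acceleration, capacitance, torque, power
Checking the SI base units of each option:
  gravitational acceleration (g = GM/r²): m/s²  ✗
  capacitance (C = Q/V): s⁴·A²/(kg·m²)  ✗
  torque (τ = Fr): kg·m²/s²  ✗
  power (P = W/t): kg·m²/s³  ✓ matches

Only power has units kg·m²/s³.

Answer: power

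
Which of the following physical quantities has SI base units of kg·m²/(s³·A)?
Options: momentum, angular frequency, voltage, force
Checking the SI base units of each option:
  momentum (p = mv): kg·m/s  ✗
  angular frequency (ω = 2πf): 1/s  ✗
  voltage (V = IR): kg·m²/(s³·A)  ✓ matches
  force (F = ma): kg·m/s²  ✗

Only voltage has units kg·m²/(s³·A).

Answer: voltage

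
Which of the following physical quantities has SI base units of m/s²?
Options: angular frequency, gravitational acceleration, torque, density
Checking the SI base units of each option:
  angular frequency (ω = 2πf): 1/s  ✗
  gravitational acceleration (g = GM/r²): m/s²  ✓ matches
  torque (τ = Fr): kg·m²/s²  ✗
  density (ρ = m/V): kg/m³  ✗

Only gravitational acceleration has units m/s².

Answer: gravitational acceleration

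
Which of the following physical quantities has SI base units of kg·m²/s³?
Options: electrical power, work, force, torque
Checking the SI base units of each option:
  electrical power (P = IV): kg·m²/s³  ✓ matches
  work (W = Fd): kg·m²/s²  ✗
  force (F = ma): kg·m/s²  ✗
  torque (τ = Fr): kg·m²/s²  ✗

Only electrical power has units kg·m²/s³.

Answer: electrical power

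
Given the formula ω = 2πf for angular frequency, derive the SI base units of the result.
Units of each symbol in ω = 2πf:
  f (frequency): 1/s
  The factor 2π is dimensionless.

Multiplying the contributions: [1/s]
Adding exponents of each base unit: s: -1
SI base units of angular frequency: 1/s

Answer: 1/s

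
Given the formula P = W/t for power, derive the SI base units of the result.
Units of each symbol in P = W/t:
  W (work): kg·m²/s²
  t (time): s  → in the denominator, contributes 1/s

Multiplying the contributions: [kg·m²/s²] · [1/s]
Adding exponents of each base unit: kg: 1, m: 2, s: -3
SI base units of power: kg·m²/s³

Answer: kg·m²/s³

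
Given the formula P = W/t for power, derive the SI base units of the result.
Units of each symbol in P = W/t:
  W (work): kg·m²/s²
  t (time): s  → in the denominator, contributes 1/s

Multiplying the contributions: [kg·m²/s²] · [1/s]
Adding exponents of each base unit: kg: 1, m: 2, s: -3
SI base units of power: kg·m²/s³

Answer: kg·m²/s³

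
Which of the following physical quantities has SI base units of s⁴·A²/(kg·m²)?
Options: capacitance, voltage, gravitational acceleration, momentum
Checking the SI base units of each option:
  capacitance (C = Q/V): s⁴·A²/(kg·m²)  ✓ matches
  voltage (V = IR): kg·m²/(s³·A)  ✗
  gravitational acceleration (g = GM/r²): m/s²  ✗
  momentum (p = mv): kg·m/s  ✗

Only capacitance has units s⁴·A²/(kg·m²).

Answer: capacitance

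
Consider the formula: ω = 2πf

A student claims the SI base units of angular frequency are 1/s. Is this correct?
Units of each symbol in ω = 2πf:
  f (frequency): 1/s
  The factor 2π is dimensionless.

Multiplying the contributions: [1/s]
Adding exponents of each base unit: s: -1
SI base units of angular frequency: 1/s

The claimed units 1/s match the derived units, so the claim is correct.

Answer: Yes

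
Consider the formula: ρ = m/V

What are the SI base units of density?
Units of each symbol in ρ = m/V:
  m (mass): kg
  V (volume): m³  → in the denominator, contributes 1/m³

Multiplying the contributions: [kg] · [1/m³]
Adding exponents of each base unit: kg: 1, m: -3
SI base units of density: kg/m³

Answer: kg/m³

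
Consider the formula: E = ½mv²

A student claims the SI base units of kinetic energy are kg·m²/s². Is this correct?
Units of each symbol in E = ½mv²:
  m (mass): kg
  v (speed): m/s  → to the power 2, contributes m²/s²
  The factor ½ is dimensionless.

Multiplying the contributions: [kg] · [m²/s²]
Adding exponents of each base unit: kg: 1, m: 2, s: -2
SI base units of kinetic energy: kg·m²/s²

The claimed units kg·m²/s² match the derived units, so the claim is correct.

Answer: Yes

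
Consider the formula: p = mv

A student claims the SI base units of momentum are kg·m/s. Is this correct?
Units of each symbol in p = mv:
  m (mass): kg
  v (velocity): m/s

Multiplying the contributions: [kg] · [m/s]
Adding exponents of each base unit: kg: 1, m: 1, s: -1
SI base units of momentum: kg·m/s

The claimed units kg·m/s match the derived units, so the claim is correct.

Answer: Yes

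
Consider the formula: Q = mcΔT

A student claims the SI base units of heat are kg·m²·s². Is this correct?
Units of each symbol in Q = mcΔT:
  m (mass): kg
  c (specific heat capacity, in J/(kg·K)): m²/(s²·K)
  ΔT (temperature change): K

Multiplying the contributions: [kg] · [m²/(s²·K)] · [K]
Adding exponents of each base unit: kg: 1, m: 2, s: -2
SI base units of heat: kg·m²/s²

The claimed units kg·m²·s² (exponents kg: 1, m: 2, s: 2) do not match the derived units kg·m²/s² (exponents kg: 1, m: 2, s: -2), so the claim is incorrect.

Answer: No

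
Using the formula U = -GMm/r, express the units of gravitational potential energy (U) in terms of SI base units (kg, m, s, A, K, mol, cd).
Units of each symbol in U = -GMm/r:
  G (gravitational constant): m³/(kg·s²)
  M (mass): kg
  m (mass): kg
  r (distance): m  → in the denominator, contributes 1/m
  The minus sign does not affect the units.

Multiplying the contributions: [m³/(kg·s²)] · [kg] · [kg] · [1/m]
Adding exponents of each base unit: kg: 1, m: 2, s: -2
SI base units of gravitational potential energy: kg·m²/s²

Answer: kg·m²/s²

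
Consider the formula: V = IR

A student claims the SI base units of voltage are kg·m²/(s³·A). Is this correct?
Units of each symbol in V = IR:
  I (current): A
  R (resistance, in ohms): kg·m²/(s³·A²)

Multiplying the contributions: [A] · [kg·m²/(s³·A²)]
Adding exponents of each base unit: kg: 1, m: 2, s: -3, A: -1
SI base units of voltage: kg·m²/(s³·A)

The claimed units kg·m²/(s³·A) match the derived units, so the claim is correct.

Answer: Yes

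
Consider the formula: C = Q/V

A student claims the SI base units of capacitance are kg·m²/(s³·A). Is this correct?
Units of each symbol in C = Q/V:
  Q (charge, in coulombs): s·A
  V (voltage, in volts): kg·m²/(s³·A)  → in the denominator, contributes s³·A/(kg·m²)

Multiplying the contributions: [s·A] · [s³·A/(kg·m²)]
Adding exponents of each base unit: kg: -1, m: -2, s: 4, A: 2
SI base units of capacitance: s⁴·A²/(kg·m²)

The claimed units kg·m²/(s³·A) (exponents kg: 1, m: 2, s: -3, A: -1) do not match the derived units s⁴·A²/(kg·m²) (exponents kg: -1, m: -2, s: 4, A: 2), so the claim is incorrect.

Answer: No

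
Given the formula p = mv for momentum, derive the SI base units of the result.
Units of each symbol in p = mv:
  m (mass): kg
  v (velocity): m/s

Multiplying the contributions: [kg] · [m/s]
Adding exponents of each base unit: kg: 1, m: 1, s: -1
SI base units of momentum: kg·m/s

Answer: kg·m/s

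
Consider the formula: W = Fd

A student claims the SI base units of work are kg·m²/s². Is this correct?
Units of each symbol in W = Fd:
  F (force): kg·m/s²
  d (displacement): m

Multiplying the contributions: [kg·m/s²] · [m]
Adding exponents of each base unit: kg: 1, m: 2, s: -2
SI base units of work: kg·m²/s²

The claimed units kg·m²/s² match the derived units, so the claim is correct.

Answer: Yes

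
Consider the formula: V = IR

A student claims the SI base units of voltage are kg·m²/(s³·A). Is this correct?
Units of each symbol in V = IR:
  I (current): A
  R (resistance, in ohms): kg·m²/(s³·A²)

Multiplying the contributions: [A] · [kg·m²/(s³·A²)]
Adding exponents of each base unit: kg: 1, m: 2, s: -3, A: -1
SI base units of voltage: kg·m²/(s³·A)

The claimed units kg·m²/(s³·A) match the derived units, so the claim is correct.

Answer: Yes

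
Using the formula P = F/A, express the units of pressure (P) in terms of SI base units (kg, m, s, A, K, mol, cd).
Units of each symbol in P = F/A:
  F (force): kg·m/s²
  A (area): m²  → in the denominator, contributes 1/m²

Multiplying the contributions: [kg·m/s²] · [1/m²]
Adding exponents of each base unit: kg: 1, m: -1, s: -2
SI base units of pressure: kg/(m·s²)

Answer: kg/(m·s²)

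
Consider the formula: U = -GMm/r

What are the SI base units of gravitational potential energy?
Units of each symbol in U = -GMm/r:
  G (gravitational constant): m³/(kg·s²)
  M (mass): kg
  m (mass): kg
  r (distance): m  → in the denominator, contributes 1/m
  The minus sign does not affect the units.

Multiplying the contributions: [m³/(kg·s²)] · [kg] · [kg] · [1/m]
Adding exponents of each base unit: kg: 1, m: 2, s: -2
SI base units of gravitational potential energy: kg·m²/s²

Answer: kg·m²/s²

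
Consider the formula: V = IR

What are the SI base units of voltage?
Units of each symbol in V = IR:
  I (current): A
  R (resistance, in ohms): kg·m²/(s³·A²)

Multiplying the contributions: [A] · [kg·m²/(s³·A²)]
Adding exponents of each base unit: kg: 1, m: 2, s: -3, A: -1
SI base units of voltage: kg·m²/(s³·A)

Answer: kg·m²/(s³·A)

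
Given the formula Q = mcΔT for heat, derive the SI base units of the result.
Units of each symbol in Q = mcΔT:
  m (mass): kg
  c (specific heat capacity, in J/(kg·K)): m²/(s²·K)
  ΔT (temperature change): K

Multiplying the contributions: [kg] · [m²/(s²·K)] · [K]
Adding exponents of each base unit: kg: 1, m: 2, s: -2
SI base units of heat: kg·m²/s²

Answer: kg·m²/s²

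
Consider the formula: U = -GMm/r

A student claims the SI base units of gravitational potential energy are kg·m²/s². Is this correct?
Units of each symbol in U = -GMm/r:
  G (gravitational constant): m³/(kg·s²)
  M (mass): kg
  m (mass): kg
  r (distance): m  → in the denominator, contributes 1/m
  The minus sign does not affect the units.

Multiplying the contributions: [m³/(kg·s²)] · [kg] · [kg] · [1/m]
Adding exponents of each base unit: kg: 1, m: 2, s: -2
SI base units of gravitational potential energy: kg·m²/s²

The claimed units kg·m²/s² match the derived units, so the claim is correct.

Answer: Yes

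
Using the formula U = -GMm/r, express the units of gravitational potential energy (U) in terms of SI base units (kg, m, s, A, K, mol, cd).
Units of each symbol in U = -GMm/r:
  G (gravitational constant): m³/(kg·s²)
  M (mass): kg
  m (mass): kg
  r (distance): m  → in the denominator, contributes 1/m
  The minus sign does not affect the units.

Multiplying the contributions: [m³/(kg·s²)] · [kg] · [kg] · [1/m]
Adding exponents of each base unit: kg: 1, m: 2, s: -2
SI base units of gravitational potential energy: kg·m²/s²

Answer: kg·m²/s²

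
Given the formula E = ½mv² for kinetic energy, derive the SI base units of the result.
Units of each symbol in E = ½mv²:
  m (mass): kg
  v (speed): m/s  → to the power 2, contributes m²/s²
  The factor ½ is dimensionless.

Multiplying the contributions: [kg] · [m²/s²]
Adding exponents of each base unit: kg: 1, m: 2, s: -2
SI base units of kinetic energy: kg·m²/s²

Answer: kg·m²/s²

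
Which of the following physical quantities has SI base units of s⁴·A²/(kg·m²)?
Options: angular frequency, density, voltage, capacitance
Checking the SI base units of each option:
  angular frequency (ω = 2πf): 1/s  ✗
  density (ρ = m/V): kg/m³  ✗
  voltage (V = IR): kg·m²/(s³·A)  ✗
  capacitance (C = Q/V): s⁴·A²/(kg·m²)  ✓ matches

Only capacitance has units s⁴·A²/(kg·m²).

Answer: capacitance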